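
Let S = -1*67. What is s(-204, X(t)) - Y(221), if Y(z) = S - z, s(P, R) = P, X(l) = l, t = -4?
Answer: 84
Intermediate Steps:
S = -67
Y(z) = -67 - z
s(-204, X(t)) - Y(221) = -204 - (-67 - 1*221) = -204 - (-67 - 221) = -204 - 1*(-288) = -204 + 288 = 84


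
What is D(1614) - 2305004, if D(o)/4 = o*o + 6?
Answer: 8115004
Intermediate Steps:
D(o) = 24 + 4*o² (D(o) = 4*(o*o + 6) = 4*(o² + 6) = 4*(6 + o²) = 24 + 4*o²)
D(1614) - 2305004 = (24 + 4*1614²) - 2305004 = (24 + 4*2604996) - 2305004 = (24 + 10419984) - 2305004 = 10420008 - 2305004 = 8115004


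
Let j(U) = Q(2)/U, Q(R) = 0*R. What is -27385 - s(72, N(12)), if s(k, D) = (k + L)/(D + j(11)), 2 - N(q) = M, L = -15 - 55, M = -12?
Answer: -191696/7 ≈ -27385.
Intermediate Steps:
Q(R) = 0
L = -70
j(U) = 0 (j(U) = 0/U = 0)
N(q) = 14 (N(q) = 2 - 1*(-12) = 2 + 12 = 14)
s(k, D) = (-70 + k)/D (s(k, D) = (k - 70)/(D + 0) = (-70 + k)/D)
-27385 - s(72, N(12)) = -27385 - (-70 + 72)/14 = -27385 - 2/14 = -27385 - 1*⅐ = -27385 - ⅐ = -191696/7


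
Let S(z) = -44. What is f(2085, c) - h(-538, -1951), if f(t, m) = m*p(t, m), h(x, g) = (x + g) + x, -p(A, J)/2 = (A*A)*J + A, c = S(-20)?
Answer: -16832268693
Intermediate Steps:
c = -44
p(A, J) = -2*A - 2*J*A² (p(A, J) = -2*((A*A)*J + A) = -2*(A²*J + A) = -2*(J*A² + A) = -2*(A + J*A²) = -2*A - 2*J*A²)
h(x, g) = g + 2*x (h(x, g) = (g + x) + x = g + 2*x)
f(t, m) = -2*m*t*(1 + m*t) (f(t, m) = m*(-2*t*(1 + t*m)) = m*(-2*t*(1 + m*t)) = -2*m*t*(1 + m*t))
f(2085, c) - h(-538, -1951) = -2*(-44)*2085*(1 - 44*2085) - (-1951 + 2*(-538)) = -2*(-44)*2085*(1 - 91740) - (-1951 - 1076) = -2*(-44)*2085*(-91739) - 1*(-3027) = -16832271720 + 3027 = -16832268693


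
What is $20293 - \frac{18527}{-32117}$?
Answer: $\frac{651768808}{32117} \approx 20294.0$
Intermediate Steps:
$20293 - \frac{18527}{-32117} = 20293 - - \frac{18527}{32117} = 20293 + \frac{18527}{32117} = \frac{651768808}{32117}$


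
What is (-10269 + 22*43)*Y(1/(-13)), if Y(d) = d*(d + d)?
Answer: -18646/169 ≈ -110.33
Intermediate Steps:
Y(d) = 2*d**2 (Y(d) = d*(2*d) = 2*d**2)
(-10269 + 22*43)*Y(1/(-13)) = (-10269 + 22*43)*(2*(1/(-13))**2) = (-10269 + 946)*(2*(-1/13)**2) = -18646/169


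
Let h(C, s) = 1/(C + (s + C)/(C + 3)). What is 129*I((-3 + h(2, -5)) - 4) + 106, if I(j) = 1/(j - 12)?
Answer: 12665/128 ≈ 98.945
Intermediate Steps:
h(C, s) = 1/(C + (C + s)/(3 + C))
I(j) = 1/(-12 + j)
129*I((-3 + h(2, -5)) - 4) + 106 = 129/(-12 + ((-3 + (3 + 2)/(-5 + 2² + 4*2)) - 4)) + 106 = 129/(-12 + ((-3 + 5/(-5 + 4 + 8)) - 4)) + 106 = 129/(-12 + ((-3 + 5/7) - 4)) + 106 = 129/(-12 + (-16/7 - 4)) + 106 = 129/(-12 - 44/7) + 106 = 129/(-128/7) + 106 = 129*(-7/128) + 106 = -903/128 + 106 = 12665/128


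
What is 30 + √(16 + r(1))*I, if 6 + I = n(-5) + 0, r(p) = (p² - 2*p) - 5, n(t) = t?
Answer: 30 - 11*√10 ≈ -4.7851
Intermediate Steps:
r(p) = -5 + p² - 2*p
I = -11 (I = -6 + (-5 + 0) = -6 - 5 = -11)
30 + √(16 + r(1))*I = 30 + √(16 + (-5 + 1² - 2*1))*(-11) = 30 + √(16 + (-5 + 1 - 2))*(-11) = 30 + √(16 - 6)*(-11) = 30 + √10*(-11) = 30 - 11*√10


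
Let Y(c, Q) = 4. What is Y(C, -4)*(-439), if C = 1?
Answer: -1756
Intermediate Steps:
Y(C, -4)*(-439) = 4*(-439) = -1756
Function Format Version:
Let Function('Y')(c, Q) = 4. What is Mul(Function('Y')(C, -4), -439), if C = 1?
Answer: -1756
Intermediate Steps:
Mul(Function('Y')(C, -4), -439) = Mul(4, -439) = -1756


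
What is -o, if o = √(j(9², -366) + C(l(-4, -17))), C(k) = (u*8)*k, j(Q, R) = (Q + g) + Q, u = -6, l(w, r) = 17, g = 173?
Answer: -I*√481 ≈ -21.932*I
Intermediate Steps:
j(Q, R) = 173 + 2*Q (j(Q, R) = (Q + 173) + Q = (173 + Q) + Q = 173 + 2*Q)
C(k) = -48*k (C(k) = (-6*8)*k = -48*k)
o = I*√481 (o = √((173 + 2*9²) - 48*17) = √((173 + 2*81) - 816) = √((173 + 162) - 816) = √(335 - 816) = √(-481) = I*√481 ≈ 21.932*I)
-o = -I*√481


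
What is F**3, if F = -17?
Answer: -4913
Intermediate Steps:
F**3 = (-17)**3 = -4913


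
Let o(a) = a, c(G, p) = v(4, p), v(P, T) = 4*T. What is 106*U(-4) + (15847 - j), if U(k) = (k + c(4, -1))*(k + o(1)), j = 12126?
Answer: 6265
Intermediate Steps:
c(G, p) = 4*p
U(k) = (1 + k)*(-4 + k) (U(k) = (k + 4*(-1))*(k + 1) = (k - 4)*(1 + k) = (-4 + k)*(1 + k) = (1 + k)*(-4 + k))
106*U(-4) + (15847 - j) = 106*(-4 + (-4)² - 3*(-4)) + (15847 - 1*12126) = 106*(-4 + 16 + 12) + (15847 - 12126) = 106*24 + 3721 = 2544 + 3721 = 6265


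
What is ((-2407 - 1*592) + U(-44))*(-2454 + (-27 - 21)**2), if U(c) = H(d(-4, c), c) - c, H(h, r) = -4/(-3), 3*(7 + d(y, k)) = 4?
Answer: 443050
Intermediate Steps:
d(y, k) = -17/3 (d(y, k) = -7 + (1/3)*4 = -7 + 4/3 = -17/3)
H(h, r) = 4/3 (H(h, r) = -4*(-1/3) = 4/3)
U(c) = 4/3 - c
((-2407 - 1*592) + U(-44))*(-2454 + (-27 - 21)**2) = ((-2407 - 1*592) + (4/3 - 1*(-44)))*(-2454 + (-27 - 21)**2) = ((-2407 - 592) + (4/3 + 44))*(-2454 + (-48)**2) = (-2999 + 136/3)*(-2454 + 2304) = -8861/3*(-150) = 443050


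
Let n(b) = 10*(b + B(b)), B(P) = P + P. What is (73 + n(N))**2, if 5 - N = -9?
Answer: 243049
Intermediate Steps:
N = 14 (N = 5 - 1*(-9) = 5 + 9 = 14)
B(P) = 2*P
n(b) = 30*b (n(b) = 10*(b + 2*b) = 10*(3*b) = 30*b)
(73 + n(N))**2 = (73 + 30*14)**2 = (73 + 420)**2 = 493**2 = 243049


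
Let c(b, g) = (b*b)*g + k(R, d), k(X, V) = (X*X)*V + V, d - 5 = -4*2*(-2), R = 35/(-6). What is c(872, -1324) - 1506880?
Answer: -12099054725/12 ≈ -1.0083e+9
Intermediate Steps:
R = -35/6 (R = 35*(-⅙) = -35/6 ≈ -5.8333)
d = 21 (d = 5 - 4*2*(-2) = 5 - 8*(-2) = 5 + 16 = 21)
k(X, V) = V + V*X² (k(X, V) = X²*V + V = V*X² + V = V + V*X²)
c(b, g) = 8827/12 + g*b² (c(b, g) = (b*b)*g + 21*(1 + (-35/6)²) = b²*g + 21*(1 + 1225/36) = g*b² + 21*(1261/36) = g*b² + 8827/12 = 8827/12 + g*b²)
c(872, -1324) - 1506880 = (8827/12 - 1324*872²) - 1506880 = (8827/12 - 1324*760384) - 1506880 = (8827/12 - 1006748416) - 1506880 = -12080972165/12 - 1506880 = -12099054725/12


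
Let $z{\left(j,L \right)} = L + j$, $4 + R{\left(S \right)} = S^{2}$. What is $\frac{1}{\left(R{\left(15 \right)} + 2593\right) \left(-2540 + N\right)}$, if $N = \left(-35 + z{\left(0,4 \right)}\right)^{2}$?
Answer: $- \frac{1}{4443306} \approx -2.2506 \cdot 10^{-7}$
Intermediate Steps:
$R{\left(S \right)} = -4 + S^{2}$
$N = 961$ ($N = \left(-35 + \left(4 + 0\right)\right)^{2} = \left(-35 + 4\right)^{2} = \left(-31\right)^{2} = 961$)
$\frac{1}{\left(R{\left(15 \right)} + 2593\right) \left(-2540 + N\right)} = \frac{1}{\left(\left(-4 + 15^{2}\right) + 2593\right) \left(-2540 + 961\right)} = \frac{1}{\left(\left(-4 + 225\right) + 2593\right) \left(-1579\right)} = \frac{1}{\left(221 + 2593\right) \left(-1579\right)} = \frac{1}{2814 \left(-1579\right)} = \frac{1}{-4443306} = - \frac{1}{4443306}$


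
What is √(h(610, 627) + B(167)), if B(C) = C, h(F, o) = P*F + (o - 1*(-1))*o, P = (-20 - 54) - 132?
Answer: 3*√29807 ≈ 517.94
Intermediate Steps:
P = -206 (P = -74 - 132 = -206)
h(F, o) = -206*F + o*(1 + o) (h(F, o) = -206*F + (o - 1*(-1))*o = -206*F + (o + 1)*o = -206*F + (1 + o)*o = -206*F + o*(1 + o))
√(h(610, 627) + B(167)) = √((627 + 627² - 206*610) + 167) = √((627 + 393129 - 125660) + 167) = √(268096 + 167) = √268263 = 3*√29807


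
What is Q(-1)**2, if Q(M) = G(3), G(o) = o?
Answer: 9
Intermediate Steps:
Q(M) = 3
Q(-1)**2 = 3**2 = 9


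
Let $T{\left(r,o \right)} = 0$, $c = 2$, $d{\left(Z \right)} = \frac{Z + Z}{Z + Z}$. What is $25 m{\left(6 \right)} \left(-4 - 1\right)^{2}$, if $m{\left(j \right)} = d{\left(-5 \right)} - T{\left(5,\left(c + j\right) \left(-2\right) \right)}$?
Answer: $625$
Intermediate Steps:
$d{\left(Z \right)} = 1$ ($d{\left(Z \right)} = \frac{2 Z}{2 Z} = 2 Z \frac{1}{2 Z} = 1$)
$m{\left(j \right)} = 1$ ($m{\left(j \right)} = 1 - 0 = 1 + 0 = 1$)
$25 m{\left(6 \right)} \left(-4 - 1\right)^{2} = 25 \cdot 1 \left(-4 - 1\right)^{2} = 25 \left(-5\right)^{2} = 25 \cdot 25 = 625$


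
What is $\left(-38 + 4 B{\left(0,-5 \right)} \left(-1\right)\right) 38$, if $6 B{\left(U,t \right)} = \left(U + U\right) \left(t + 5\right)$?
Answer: $-1444$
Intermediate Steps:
$B{\left(U,t \right)} = \frac{U \left(5 + t\right)}{3}$ ($B{\left(U,t \right)} = \frac{\left(U + U\right) \left(t + 5\right)}{6} = \frac{2 U \left(5 + t\right)}{6} = \frac{U \left(5 + t\right)}{3}$)
$\left(-38 + 4 B{\left(0,-5 \right)} \left(-1\right)\right) 38 = \left(-38 + 4 \cdot \frac{1}{3} \cdot 0 \left(5 - 5\right) \left(-1\right)\right) 38 = \left(-38 + 4 \cdot \frac{1}{3} \cdot 0 \cdot 0 \left(-1\right)\right) 38 = \left(-38 + 4 \cdot 0 \left(-1\right)\right) 38 = \left(-38 + 0 \left(-1\right)\right) 38 = \left(-38 + 0\right) 38 = \left(-38\right) 38 = -1444$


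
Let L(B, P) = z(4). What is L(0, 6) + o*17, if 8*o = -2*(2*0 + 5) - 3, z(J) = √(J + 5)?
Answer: -197/8 ≈ -24.625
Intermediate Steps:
z(J) = √(5 + J)
L(B, P) = 3 (L(B, P) = √(5 + 4) = √9 = 3)
o = -13/8 (o = (-2*(2*0 + 5) - 3)/8 = (-2*(0 + 5) - 3)/8 = (-2*5 - 3)/8 = (-10 - 3)/8 = (⅛)*(-13) = -13/8 ≈ -1.6250)
L(0, 6) + o*17 = 3 - 13/8*17 = 3 - 221/8 = -197/8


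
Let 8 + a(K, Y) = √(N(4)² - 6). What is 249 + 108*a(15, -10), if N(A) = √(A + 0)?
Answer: -615 + 108*I*√2 ≈ -615.0 + 152.74*I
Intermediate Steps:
N(A) = √A
a(K, Y) = -8 + I*√2 (a(K, Y) = -8 + √((√4)² - 6) = -8 + √(2² - 6) = -8 + √(4 - 6) = -8 + √(-2) = -8 + I*√2)
249 + 108*a(15, -10) = 249 + 108*(-8 + I*√2) = 249 + (-864 + 108*I*√2) = -615 + 108*I*√2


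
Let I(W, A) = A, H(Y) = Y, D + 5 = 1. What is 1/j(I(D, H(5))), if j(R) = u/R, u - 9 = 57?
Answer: 5/66 ≈ 0.075758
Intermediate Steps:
u = 66 (u = 9 + 57 = 66)
D = -4 (D = -5 + 1 = -4)
j(R) = 66/R
1/j(I(D, H(5))) = 1/(66/5) = 5/66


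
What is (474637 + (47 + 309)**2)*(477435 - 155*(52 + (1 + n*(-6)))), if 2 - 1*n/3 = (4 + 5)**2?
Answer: 149627616130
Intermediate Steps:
n = -237 (n = 6 - 3*(4 + 5)**2 = 6 - 3*9**2 = 6 - 3*81 = 6 - 243 = -237)
(474637 + (47 + 309)**2)*(477435 - 155*(52 + (1 + n*(-6)))) = (474637 + (47 + 309)**2)*(477435 - 155*(52 + (1 - 237*(-6)))) = (474637 + 356**2)*(477435 - 155*(52 + (1 + 1422))) = (474637 + 126736)*(477435 - 155*(52 + 1423)) = 601373*(477435 - 155*1475) = 601373*(477435 - 228625) = 601373*248810 = 149627616130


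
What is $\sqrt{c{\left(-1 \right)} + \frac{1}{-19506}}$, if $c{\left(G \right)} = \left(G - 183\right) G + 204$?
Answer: $\frac{13 \sqrt{873537198}}{19506} \approx 19.698$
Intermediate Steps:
$c{\left(G \right)} = 204 + G \left(-183 + G\right)$ ($c{\left(G \right)} = \left(-183 + G\right) G + 204 = G \left(-183 + G\right) + 204 = 204 + G \left(-183 + G\right)$)
$\sqrt{c{\left(-1 \right)} + \frac{1}{-19506}} = \sqrt{\left(204 + \left(-1\right)^{2} - -183\right) + \frac{1}{-19506}} = \sqrt{\left(204 + 1 + 183\right) - \frac{1}{19506}} = \sqrt{388 - \frac{1}{19506}} = \sqrt{\frac{7568327}{19506}} = \frac{13 \sqrt{873537198}}{19506}$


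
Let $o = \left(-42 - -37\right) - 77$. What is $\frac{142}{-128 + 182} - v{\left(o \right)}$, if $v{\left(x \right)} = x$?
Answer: $\frac{2285}{27} \approx 84.63$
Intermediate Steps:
$o = -82$ ($o = \left(-42 + 37\right) - 77 = -5 - 77 = -82$)
$\frac{142}{-128 + 182} - v{\left(o \right)} = \frac{142}{-128 + 182} - -82 = \frac{142}{54} + 82 = 142 \cdot \frac{1}{54} + 82 = \frac{71}{27} + 82 = \frac{2285}{27}$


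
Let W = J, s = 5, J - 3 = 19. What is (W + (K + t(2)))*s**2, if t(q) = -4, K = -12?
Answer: 150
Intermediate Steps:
J = 22 (J = 3 + 19 = 22)
W = 22
(W + (K + t(2)))*s**2 = (22 + (-12 - 4))*5**2 = (22 - 16)*25 = 6*25 = 150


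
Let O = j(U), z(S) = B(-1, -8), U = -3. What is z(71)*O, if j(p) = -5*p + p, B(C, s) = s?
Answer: -96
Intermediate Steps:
j(p) = -4*p
z(S) = -8
O = 12 (O = -4*(-3) = 12)
z(71)*O = -8*12 = -96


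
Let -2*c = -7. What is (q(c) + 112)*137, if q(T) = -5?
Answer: 14659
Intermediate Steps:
c = 7/2 (c = -½*(-7) = 7/2 ≈ 3.5000)
(q(c) + 112)*137 = (-5 + 112)*137 = 107*137 = 14659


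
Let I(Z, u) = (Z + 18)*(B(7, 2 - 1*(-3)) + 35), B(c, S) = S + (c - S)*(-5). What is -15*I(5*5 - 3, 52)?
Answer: -18000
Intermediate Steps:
B(c, S) = -5*c + 6*S (B(c, S) = S + (-5*c + 5*S) = -5*c + 6*S)
I(Z, u) = 540 + 30*Z (I(Z, u) = (Z + 18)*((-5*7 + 6*(2 - 1*(-3))) + 35) = (18 + Z)*((-35 + 6*(2 + 3)) + 35) = (18 + Z)*((-35 + 6*5) + 35) = (18 + Z)*((-35 + 30) + 35) = (18 + Z)*(-5 + 35) = (18 + Z)*30 = 540 + 30*Z)
-15*I(5*5 - 3, 52) = -15*(540 + 30*(5*5 - 3)) = -15*(540 + 30*(25 - 3)) = -15*(540 + 30*22) = -15*(540 + 660) = -15*1200 = -18000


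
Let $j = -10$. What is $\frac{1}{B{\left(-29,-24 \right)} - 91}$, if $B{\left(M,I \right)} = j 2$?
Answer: $- \frac{1}{111} \approx -0.009009$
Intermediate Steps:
$B{\left(M,I \right)} = -20$ ($B{\left(M,I \right)} = \left(-10\right) 2 = -20$)
$\frac{1}{B{\left(-29,-24 \right)} - 91} = \frac{1}{-20 - 91} = \frac{1}{-111} = - \frac{1}{111}$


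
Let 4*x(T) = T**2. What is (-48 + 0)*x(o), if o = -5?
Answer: -300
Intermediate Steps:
x(T) = T**2/4
(-48 + 0)*x(o) = (-48 + 0)*((1/4)*(-5)**2) = -12*25 = -48*25/4 = -300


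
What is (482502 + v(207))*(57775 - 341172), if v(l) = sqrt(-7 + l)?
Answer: -136739619294 - 2833970*sqrt(2) ≈ -1.3674e+11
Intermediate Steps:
(482502 + v(207))*(57775 - 341172) = (482502 + sqrt(-7 + 207))*(57775 - 341172) = (482502 + sqrt(200))*(-283397) = (482502 + 10*sqrt(2))*(-283397) = -136739619294 - 2833970*sqrt(2)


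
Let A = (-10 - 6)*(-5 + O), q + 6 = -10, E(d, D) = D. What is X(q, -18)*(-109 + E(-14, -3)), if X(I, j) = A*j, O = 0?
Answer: 161280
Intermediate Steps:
q = -16 (q = -6 - 10 = -16)
A = 80 (A = (-10 - 6)*(-5 + 0) = -16*(-5) = 80)
X(I, j) = 80*j
X(q, -18)*(-109 + E(-14, -3)) = (80*(-18))*(-109 - 3) = -1440*(-112) = 161280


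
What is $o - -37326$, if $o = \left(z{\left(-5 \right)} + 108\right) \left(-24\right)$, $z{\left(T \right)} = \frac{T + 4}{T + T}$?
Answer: $\frac{173658}{5} \approx 34732.0$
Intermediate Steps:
$z{\left(T \right)} = \frac{4 + T}{2 T}$
$o = - \frac{12972}{5}$ ($o = \left(\frac{4 - 5}{2 \left(-5\right)} + 108\right) \left(-24\right) = \left(\frac{1}{2} \left(- \frac{1}{5}\right) \left(-1\right) + 108\right) \left(-24\right) = \left(\frac{1}{10} + 108\right) \left(-24\right) = \frac{1081}{10} \left(-24\right) = - \frac{12972}{5} \approx -2594.4$)
$o - -37326 = - \frac{12972}{5} - -37326 = - \frac{12972}{5} + 37326 = \frac{173658}{5}$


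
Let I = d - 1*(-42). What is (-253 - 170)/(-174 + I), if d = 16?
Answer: 423/116 ≈ 3.6466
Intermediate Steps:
I = 58 (I = 16 - 1*(-42) = 16 + 42 = 58)
(-253 - 170)/(-174 + I) = (-253 - 170)/(-174 + 58) = -423/(-116) = -423*(-1/116) = 423/116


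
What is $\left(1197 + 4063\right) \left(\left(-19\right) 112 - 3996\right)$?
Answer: $-32212240$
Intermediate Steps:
$\left(1197 + 4063\right) \left(\left(-19\right) 112 - 3996\right) = 5260 \left(-2128 - 3996\right) = 5260 \left(-6124\right) = -32212240$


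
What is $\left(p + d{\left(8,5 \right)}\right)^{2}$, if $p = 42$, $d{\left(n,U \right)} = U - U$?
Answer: $1764$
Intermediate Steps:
$d{\left(n,U \right)} = 0$
$\left(p + d{\left(8,5 \right)}\right)^{2} = \left(42 + 0\right)^{2} = 42^{2} = 1764$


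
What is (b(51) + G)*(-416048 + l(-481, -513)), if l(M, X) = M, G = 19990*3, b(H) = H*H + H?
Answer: -26083879038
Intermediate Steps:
b(H) = H + H² (b(H) = H² + H = H + H²)
G = 59970
(b(51) + G)*(-416048 + l(-481, -513)) = (51*(1 + 51) + 59970)*(-416048 - 481) = (51*52 + 59970)*(-416529) = (2652 + 59970)*(-416529) = 62622*(-416529) = -26083879038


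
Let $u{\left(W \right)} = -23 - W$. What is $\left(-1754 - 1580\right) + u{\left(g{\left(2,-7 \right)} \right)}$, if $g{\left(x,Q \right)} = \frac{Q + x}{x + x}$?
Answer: $- \frac{13423}{4} \approx -3355.8$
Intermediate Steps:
$g{\left(x,Q \right)} = \frac{Q + x}{2 x}$
$\left(-1754 - 1580\right) + u{\left(g{\left(2,-7 \right)} \right)} = \left(-1754 - 1580\right) - \left(23 + \frac{-7 + 2}{2 \cdot 2}\right) = -3334 - \left(23 + \frac{1}{2} \cdot \frac{1}{2} \left(-5\right)\right) = -3334 - \frac{87}{4} = - \frac{13423}{4}$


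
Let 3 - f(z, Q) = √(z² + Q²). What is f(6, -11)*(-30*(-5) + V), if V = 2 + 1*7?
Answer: 477 - 159*√157 ≈ -1515.3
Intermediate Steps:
f(z, Q) = 3 - √(Q² + z²) (f(z, Q) = 3 - √(z² + Q²) = 3 - √(Q² + z²))
V = 9 (V = 2 + 7 = 9)
f(6, -11)*(-30*(-5) + V) = (3 - √((-11)² + 6²))*(-30*(-5) + 9) = (3 - √(121 + 36))*(150 + 9) = (3 - √157)*159 = 477 - 159*√157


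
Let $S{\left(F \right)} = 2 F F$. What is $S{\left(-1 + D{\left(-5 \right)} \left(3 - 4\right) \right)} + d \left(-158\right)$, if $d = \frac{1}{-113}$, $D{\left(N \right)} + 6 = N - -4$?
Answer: $\frac{8294}{113} \approx 73.398$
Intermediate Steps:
$D{\left(N \right)} = -2 + N$ ($D{\left(N \right)} = -6 + \left(N - -4\right) = -6 + \left(N + 4\right) = -6 + \left(4 + N\right) = -2 + N$)
$d = - \frac{1}{113} \approx -0.0088496$
$S{\left(F \right)} = 2 F^{2}$
$S{\left(-1 + D{\left(-5 \right)} \left(3 - 4\right) \right)} + d \left(-158\right) = 2 \left(-1 + \left(-2 - 5\right) \left(3 - 4\right)\right)^{2} - - \frac{158}{113} = 2 \left(-1 - -7\right)^{2} + \frac{158}{113} = 2 \left(-1 + 7\right)^{2} + \frac{158}{113} = 2 \cdot 6^{2} + \frac{158}{113} = 2 \cdot 36 + \frac{158}{113} = 72 + \frac{158}{113} = \frac{8294}{113}$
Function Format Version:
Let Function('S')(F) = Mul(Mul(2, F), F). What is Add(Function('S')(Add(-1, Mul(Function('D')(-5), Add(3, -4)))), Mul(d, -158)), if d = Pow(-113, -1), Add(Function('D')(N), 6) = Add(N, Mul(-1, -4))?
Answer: Rational(8294, 113) ≈ 73.398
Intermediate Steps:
Function('D')(N) = Add(-2, N) (Function('D')(N) = Add(-6, Add(N, Mul(-1, -4))) = Add(-6, Add(N, 4)) = Add(-6, Add(4, N)) = Add(-2, N))
d = Rational(-1, 113) ≈ -0.0088496
Function('S')(F) = Mul(2, Pow(F, 2))
Add(Function('S')(Add(-1, Mul(Function('D')(-5), Add(3, -4)))), Mul(d, -158)) = Add(Mul(2, Pow(Add(-1, Mul(Add(-2, -5), Add(3, -4))), 2)), Mul(Rational(-1, 113), -158)) = Add(Mul(2, Pow(Add(-1, Mul(-7, -1)), 2)), Rational(158, 113)) = Add(Mul(2, Pow(Add(-1, 7), 2)), Rational(158, 113)) = Add(Mul(2, Pow(6, 2)), Rational(158, 113)) = Add(Mul(2, 36), Rational(158, 113)) = Add(72, Rational(158, 113)) = Rational(8294, 113)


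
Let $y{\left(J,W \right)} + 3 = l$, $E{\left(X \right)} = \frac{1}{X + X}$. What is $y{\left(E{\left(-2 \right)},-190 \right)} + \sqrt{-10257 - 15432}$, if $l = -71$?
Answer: $-74 + i \sqrt{25689} \approx -74.0 + 160.28 i$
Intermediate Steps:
$E{\left(X \right)} = \frac{1}{2 X}$
$y{\left(J,W \right)} = -74$ ($y{\left(J,W \right)} = -3 - 71 = -74$)
$y{\left(E{\left(-2 \right)},-190 \right)} + \sqrt{-10257 - 15432} = -74 + \sqrt{-10257 - 15432} = -74 + \sqrt{-25689} = -74 + i \sqrt{25689}$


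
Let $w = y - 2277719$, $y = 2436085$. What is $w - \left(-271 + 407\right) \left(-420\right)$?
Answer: $215486$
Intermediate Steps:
$w = 158366$ ($w = 2436085 - 2277719 = 158366$)
$w - \left(-271 + 407\right) \left(-420\right) = 158366 - \left(-271 + 407\right) \left(-420\right) = 158366 - 136 \left(-420\right) = 158366 - -57120 = 158366 + 57120 = 215486$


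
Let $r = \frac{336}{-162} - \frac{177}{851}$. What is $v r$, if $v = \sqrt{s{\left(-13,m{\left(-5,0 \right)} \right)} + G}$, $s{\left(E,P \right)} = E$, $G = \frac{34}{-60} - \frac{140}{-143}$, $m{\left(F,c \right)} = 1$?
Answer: $- \frac{10487 i \sqrt{231664290}}{19714266} \approx - 8.0966 i$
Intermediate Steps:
$G = \frac{1769}{4290}$ ($G = 34 \left(- \frac{1}{60}\right) - - \frac{140}{143} = - \frac{17}{30} + \frac{140}{143} = \frac{1769}{4290} \approx 0.41235$)
$v = \frac{i \sqrt{231664290}}{4290}$ ($v = \sqrt{-13 + \frac{1769}{4290}} = \sqrt{- \frac{54001}{4290}} = \frac{i \sqrt{231664290}}{4290} \approx 3.5479 i$)
$r = - \frac{52435}{22977}$ ($r = 336 \left(- \frac{1}{162}\right) - \frac{177}{851} = - \frac{56}{27} - \frac{177}{851} = - \frac{52435}{22977} \approx -2.2821$)
$v r = \frac{i \sqrt{231664290}}{4290} \left(- \frac{52435}{22977}\right) = - \frac{10487 i \sqrt{231664290}}{19714266}$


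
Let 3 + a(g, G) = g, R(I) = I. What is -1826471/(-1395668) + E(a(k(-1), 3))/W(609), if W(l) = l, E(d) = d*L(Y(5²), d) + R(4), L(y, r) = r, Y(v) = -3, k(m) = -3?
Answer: 1168147559/849961812 ≈ 1.3744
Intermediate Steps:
a(g, G) = -3 + g
E(d) = 4 + d² (E(d) = d*d + 4 = d² + 4 = 4 + d²)
-1826471/(-1395668) + E(a(k(-1), 3))/W(609) = -1826471/(-1395668) + (4 + (-3 - 3)²)/609 = -1826471*(-1/1395668) + (4 + (-6)²)*(1/609) = 1826471/1395668 + (4 + 36)*(1/609) = 1826471/1395668 + 40*(1/609) = 1826471/1395668 + 40/609 = 1168147559/849961812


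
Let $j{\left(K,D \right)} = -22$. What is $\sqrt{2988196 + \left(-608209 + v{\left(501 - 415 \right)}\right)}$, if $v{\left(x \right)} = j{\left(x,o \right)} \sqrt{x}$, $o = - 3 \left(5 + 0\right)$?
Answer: $\sqrt{2379987 - 22 \sqrt{86}} \approx 1542.7$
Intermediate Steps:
$o = -15$ ($o = \left(-3\right) 5 = -15$)
$v{\left(x \right)} = - 22 \sqrt{x}$
$\sqrt{2988196 + \left(-608209 + v{\left(501 - 415 \right)}\right)} = \sqrt{2988196 - \left(608209 + 22 \sqrt{501 - 415}\right)} = \sqrt{2988196 - \left(608209 + 22 \sqrt{86}\right)} = \sqrt{2379987 - 22 \sqrt{86}}$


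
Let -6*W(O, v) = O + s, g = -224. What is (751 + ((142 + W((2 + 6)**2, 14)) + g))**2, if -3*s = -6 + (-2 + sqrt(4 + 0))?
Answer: 432964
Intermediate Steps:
s = 2 (s = -(-6 + (-2 + sqrt(4 + 0)))/3 = -(-6 + (-2 + sqrt(4)))/3 = -(-6 + (-2 + 2))/3 = -(-6 + 0)/3 = -1/3*(-6) = 2)
W(O, v) = -1/3 - O/6 (W(O, v) = -(O + 2)/6 = -(2 + O)/6 = -1/3 - O/6)
(751 + ((142 + W((2 + 6)**2, 14)) + g))**2 = (751 + ((142 + (-1/3 - (2 + 6)**2/6)) - 224))**2 = (751 + ((142 + (-1/3 - 1/6*8**2)) - 224))**2 = (751 + ((142 + (-1/3 - 1/6*64)) - 224))**2 = (751 + ((142 + (-1/3 - 32/3)) - 224))**2 = (751 + ((142 - 11) - 224))**2 = (751 + (131 - 224))**2 = (751 - 93)**2 = 658**2 = 432964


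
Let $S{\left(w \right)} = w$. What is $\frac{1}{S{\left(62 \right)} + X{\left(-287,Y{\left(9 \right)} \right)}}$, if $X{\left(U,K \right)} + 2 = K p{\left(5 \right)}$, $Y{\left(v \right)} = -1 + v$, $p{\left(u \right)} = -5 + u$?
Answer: $\frac{1}{60} \approx 0.016667$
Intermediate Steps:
$X{\left(U,K \right)} = -2$ ($X{\left(U,K \right)} = -2 + K \left(-5 + 5\right) = -2 + K 0 = -2 + 0 = -2$)
$\frac{1}{S{\left(62 \right)} + X{\left(-287,Y{\left(9 \right)} \right)}} = \frac{1}{62 - 2} = \frac{1}{60}$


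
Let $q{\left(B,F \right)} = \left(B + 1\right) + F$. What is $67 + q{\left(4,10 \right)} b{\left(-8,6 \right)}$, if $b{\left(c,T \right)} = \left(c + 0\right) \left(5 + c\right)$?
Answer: $427$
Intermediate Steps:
$q{\left(B,F \right)} = 1 + B + F$ ($q{\left(B,F \right)} = \left(1 + B\right) + F = 1 + B + F$)
$b{\left(c,T \right)} = c \left(5 + c\right)$
$67 + q{\left(4,10 \right)} b{\left(-8,6 \right)} = 67 + \left(1 + 4 + 10\right) \left(- 8 \left(5 - 8\right)\right) = 67 + 15 \left(\left(-8\right) \left(-3\right)\right) = 67 + 15 \cdot 24 = 67 + 360 = 427$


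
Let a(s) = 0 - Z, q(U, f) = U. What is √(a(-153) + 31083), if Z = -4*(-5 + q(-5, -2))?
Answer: √31043 ≈ 176.19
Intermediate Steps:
Z = 40 (Z = -4*(-5 - 5) = -4*(-10) = 40)
a(s) = -40 (a(s) = 0 - 1*40 = 0 - 40 = -40)
√(a(-153) + 31083) = √(-40 + 31083) = √31043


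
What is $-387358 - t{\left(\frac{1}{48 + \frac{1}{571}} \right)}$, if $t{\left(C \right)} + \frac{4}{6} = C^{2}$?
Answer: $- \frac{873010403736355}{2253759843} \approx -3.8736 \cdot 10^{5}$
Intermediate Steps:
$t{\left(C \right)} = - \frac{2}{3} + C^{2}$
$-387358 - t{\left(\frac{1}{48 + \frac{1}{571}} \right)} = -387358 - \left(- \frac{2}{3} + \left(\frac{1}{48 + \frac{1}{571}}\right)^{2}\right) = -387358 - \left(- \frac{2}{3} + \left(\frac{1}{\frac{27409}{571}}\right)^{2}\right) = -387358 - \left(- \frac{2}{3} + \left(\frac{571}{27409}\right)^{2}\right) = -387358 - \left(- \frac{2}{3} + \frac{326041}{751253281}\right) = -387358 - - \frac{1501528439}{2253759843} = -387358 + \frac{1501528439}{2253759843} = - \frac{873010403736355}{2253759843}$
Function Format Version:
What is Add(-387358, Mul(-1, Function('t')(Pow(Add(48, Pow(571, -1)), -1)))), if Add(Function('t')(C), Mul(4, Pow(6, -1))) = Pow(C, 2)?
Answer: Rational(-873010403736355, 2253759843) ≈ -3.8736e+5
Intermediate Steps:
Function('t')(C) = Add(Rational(-2, 3), Pow(C, 2))
Add(-387358, Mul(-1, Function('t')(Pow(Add(48, Pow(571, -1)), -1)))) = Add(-387358, Mul(-1, Add(Rational(-2, 3), Pow(Pow(Add(48, Pow(571, -1)), -1), 2)))) = Add(-387358, Mul(-1, Add(Rational(-2, 3), Pow(Pow(Add(48, Rational(1, 571)), -1), 2)))) = Add(-387358, Mul(-1, Add(Rational(-2, 3), Pow(Pow(Rational(27409, 571), -1), 2)))) = Add(-387358, Mul(-1, Add(Rational(-2, 3), Pow(Rational(571, 27409), 2)))) = Add(-387358, Mul(-1, Add(Rational(-2, 3), Rational(326041, 751253281)))) = Add(-387358, Mul(-1, Rational(-1501528439, 2253759843))) = Add(-387358, Rational(1501528439, 2253759843)) = Rational(-873010403736355, 2253759843)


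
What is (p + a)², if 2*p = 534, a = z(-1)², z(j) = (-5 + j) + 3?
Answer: 76176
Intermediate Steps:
z(j) = -2 + j
a = 9 (a = (-2 - 1)² = (-3)² = 9)
p = 267 (p = (½)*534 = 267)
(p + a)² = (267 + 9)² = 276² = 76176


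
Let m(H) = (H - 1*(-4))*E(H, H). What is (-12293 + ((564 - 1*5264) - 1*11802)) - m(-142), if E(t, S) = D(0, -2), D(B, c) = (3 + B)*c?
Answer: -29623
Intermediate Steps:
D(B, c) = c*(3 + B)
E(t, S) = -6 (E(t, S) = -2*(3 + 0) = -2*3 = -6)
m(H) = -24 - 6*H (m(H) = (H - 1*(-4))*(-6) = (H + 4)*(-6) = (4 + H)*(-6) = -24 - 6*H)
(-12293 + ((564 - 1*5264) - 1*11802)) - m(-142) = (-12293 + ((564 - 1*5264) - 1*11802)) - (-24 - 6*(-142)) = (-12293 + ((564 - 5264) - 11802)) - (-24 + 852) = (-12293 + (-4700 - 11802)) - 1*828 = (-12293 - 16502) - 828 = -28795 - 828 = -29623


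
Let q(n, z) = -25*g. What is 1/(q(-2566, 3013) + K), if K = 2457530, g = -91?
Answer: 1/2459805 ≈ 4.0654e-7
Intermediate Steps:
q(n, z) = 2275 (q(n, z) = -25*(-91) = 2275)
1/(q(-2566, 3013) + K) = 1/(2275 + 2457530) = 1/2459805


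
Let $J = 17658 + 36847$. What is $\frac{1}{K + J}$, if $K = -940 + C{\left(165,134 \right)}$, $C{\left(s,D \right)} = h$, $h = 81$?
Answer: $\frac{1}{53646} \approx 1.8641 \cdot 10^{-5}$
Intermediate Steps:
$C{\left(s,D \right)} = 81$
$J = 54505$
$K = -859$ ($K = -940 + 81 = -859$)
$\frac{1}{K + J} = \frac{1}{-859 + 54505} = \frac{1}{53646}$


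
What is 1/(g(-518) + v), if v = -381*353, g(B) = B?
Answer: -1/135011 ≈ -7.4068e-6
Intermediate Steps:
v = -134493
1/(g(-518) + v) = 1/(-518 - 134493) = 1/(-135011) = -1/135011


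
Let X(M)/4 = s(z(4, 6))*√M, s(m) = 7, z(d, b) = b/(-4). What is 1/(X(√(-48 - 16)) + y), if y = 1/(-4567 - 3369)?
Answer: 3526877440/395010273281 - 3526885376*I/395010273281 ≈ 0.0089286 - 0.0089286*I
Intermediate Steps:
z(d, b) = -b/4 (z(d, b) = b*(-¼) = -b/4)
X(M) = 28*√M (X(M) = 4*(7*√M) = 28*√M)
y = -1/7936 (y = 1/(-7936) = -1/7936 ≈ -0.00012601)
1/(X(√(-48 - 16)) + y) = 1/(28*√(√(-48 - 16)) - 1/7936) = 1/(28*√(√(-64)) - 1/7936) = 1/(28*√(8*I) - 1/7936) = 1/(28*(2*(1 + I)) - 1/7936) = 1/(56*(1 + I) - 1/7936) = 1/(-1/7936 + 56*(1 + I))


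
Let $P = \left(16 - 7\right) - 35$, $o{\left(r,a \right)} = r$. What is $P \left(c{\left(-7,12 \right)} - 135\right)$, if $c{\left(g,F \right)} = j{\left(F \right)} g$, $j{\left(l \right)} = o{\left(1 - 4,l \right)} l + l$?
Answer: $-858$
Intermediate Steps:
$j{\left(l \right)} = - 2 l$ ($j{\left(l \right)} = \left(1 - 4\right) l + l = - 3 l + l = - 2 l$)
$P = -26$ ($P = 9 - 35 = -26$)
$c{\left(g,F \right)} = - 2 F g$
$P \left(c{\left(-7,12 \right)} - 135\right) = - 26 \left(\left(-2\right) 12 \left(-7\right) - 135\right) = - 26 \left(168 - 135\right) = \left(-26\right) 33 = -858$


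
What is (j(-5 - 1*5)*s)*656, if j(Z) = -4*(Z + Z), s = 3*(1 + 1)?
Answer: 314880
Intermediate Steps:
s = 6 (s = 3*2 = 6)
j(Z) = -8*Z
(j(-5 - 1*5)*s)*656 = (-8*(-5 - 1*5)*6)*656 = (-8*(-5 - 5)*6)*656 = (-8*(-10)*6)*656 = (80*6)*656 = 480*656 = 314880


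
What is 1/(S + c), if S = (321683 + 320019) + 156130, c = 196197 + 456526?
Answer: 1/1450555 ≈ 6.8939e-7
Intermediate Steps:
c = 652723
S = 797832 (S = 641702 + 156130 = 797832)
1/(S + c) = 1/(797832 + 652723) = 1/1450555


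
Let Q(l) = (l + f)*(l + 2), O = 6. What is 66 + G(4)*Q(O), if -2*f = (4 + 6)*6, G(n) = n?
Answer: -702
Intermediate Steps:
f = -30 (f = -(4 + 6)*6/2 = -5*6 = -½*60 = -30)
Q(l) = (-30 + l)*(2 + l) (Q(l) = (l - 30)*(l + 2) = (-30 + l)*(2 + l))
66 + G(4)*Q(O) = 66 + 4*(-60 + 6² - 28*6) = 66 + 4*(-60 + 36 - 168) = 66 + 4*(-192) = 66 - 768 = -702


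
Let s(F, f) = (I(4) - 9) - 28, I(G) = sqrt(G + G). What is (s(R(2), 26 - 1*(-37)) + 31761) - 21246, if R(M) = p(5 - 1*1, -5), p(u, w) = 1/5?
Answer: 10478 + 2*sqrt(2) ≈ 10481.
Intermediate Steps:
I(G) = sqrt(2)*sqrt(G) (I(G) = sqrt(2*G) = sqrt(2)*sqrt(G))
p(u, w) = 1/5 (p(u, w) = 1*(1/5) = 1/5)
R(M) = 1/5
s(F, f) = -37 + 2*sqrt(2) (s(F, f) = (sqrt(2)*sqrt(4) - 9) - 28 = (sqrt(2)*2 - 9) - 28 = (2*sqrt(2) - 9) - 28 = (-9 + 2*sqrt(2)) - 28 = -37 + 2*sqrt(2))
(s(R(2), 26 - 1*(-37)) + 31761) - 21246 = ((-37 + 2*sqrt(2)) + 31761) - 21246 = (31724 + 2*sqrt(2)) - 21246 = 10478 + 2*sqrt(2)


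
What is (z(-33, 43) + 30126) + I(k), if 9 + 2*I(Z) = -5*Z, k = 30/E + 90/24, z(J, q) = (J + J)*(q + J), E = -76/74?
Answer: 4487823/152 ≈ 29525.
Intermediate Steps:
E = -38/37 (E = -76*1/74 = -38/37 ≈ -1.0270)
z(J, q) = 2*J*(J + q) (z(J, q) = (2*J)*(J + q) = 2*J*(J + q))
k = -1935/76 (k = 30/(-38/37) + 90/24 = 30*(-37/38) + 90*(1/24) = -555/19 + 15/4 = -1935/76 ≈ -25.461)
I(Z) = -9/2 - 5*Z/2 (I(Z) = -9/2 + (-5*Z)/2 = -9/2 - 5*Z/2)
(z(-33, 43) + 30126) + I(k) = (2*(-33)*(-33 + 43) + 30126) + (-9/2 - 5/2*(-1935/76)) = (2*(-33)*10 + 30126) + (-9/2 + 9675/152) = (-660 + 30126) + 8991/152 = 29466 + 8991/152 = 4487823/152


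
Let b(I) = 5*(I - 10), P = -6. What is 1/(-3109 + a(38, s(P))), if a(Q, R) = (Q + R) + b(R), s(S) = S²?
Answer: -1/2905 ≈ -0.00034423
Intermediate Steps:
b(I) = -50 + 5*I (b(I) = 5*(-10 + I) = -50 + 5*I)
a(Q, R) = -50 + Q + 6*R (a(Q, R) = (Q + R) + (-50 + 5*R) = -50 + Q + 6*R)
1/(-3109 + a(38, s(P))) = 1/(-3109 + (-50 + 38 + 6*(-6)²)) = 1/(-3109 + (-50 + 38 + 6*36)) = 1/(-3109 + (-50 + 38 + 216)) = 1/(-3109 + 204) = 1/(-2905) = -1/2905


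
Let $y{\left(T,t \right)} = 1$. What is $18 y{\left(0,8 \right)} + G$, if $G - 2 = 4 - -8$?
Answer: $32$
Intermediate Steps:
$G = 14$ ($G = 2 + \left(4 - -8\right) = 2 + \left(4 + 8\right) = 2 + 12 = 14$)
$18 y{\left(0,8 \right)} + G = 18 \cdot 1 + 14 = 18 + 14 = 32$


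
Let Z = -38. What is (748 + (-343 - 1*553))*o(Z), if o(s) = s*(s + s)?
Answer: -427424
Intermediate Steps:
o(s) = 2*s**2 (o(s) = s*(2*s) = 2*s**2)
(748 + (-343 - 1*553))*o(Z) = (748 + (-343 - 1*553))*(2*(-38)**2) = (748 + (-343 - 553))*(2*1444) = (748 - 896)*2888 = -148*2888 = -427424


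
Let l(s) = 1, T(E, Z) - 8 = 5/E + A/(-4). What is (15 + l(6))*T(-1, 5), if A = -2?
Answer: 56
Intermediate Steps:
T(E, Z) = 17/2 + 5/E (T(E, Z) = 8 + (5/E - 2/(-4)) = 8 + (5/E - 2*(-1/4)) = 8 + (5/E + 1/2) = 8 + (1/2 + 5/E) = 17/2 + 5/E)
(15 + l(6))*T(-1, 5) = (15 + 1)*(17/2 + 5/(-1)) = 16*(17/2 + 5*(-1)) = 16*(17/2 - 5) = 16*(7/2) = 56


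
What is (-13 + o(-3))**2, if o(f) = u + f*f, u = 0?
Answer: 16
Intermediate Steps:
o(f) = f**2 (o(f) = 0 + f*f = 0 + f**2 = f**2)
(-13 + o(-3))**2 = (-13 + (-3)**2)**2 = (-13 + 9)**2 = (-4)**2 = 16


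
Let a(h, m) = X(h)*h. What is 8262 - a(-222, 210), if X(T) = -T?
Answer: 57546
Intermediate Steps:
a(h, m) = -h² (a(h, m) = (-h)*h = -h²)
8262 - a(-222, 210) = 8262 - (-1)*(-222)² = 8262 - (-1)*49284 = 8262 - 1*(-49284) = 8262 + 49284 = 57546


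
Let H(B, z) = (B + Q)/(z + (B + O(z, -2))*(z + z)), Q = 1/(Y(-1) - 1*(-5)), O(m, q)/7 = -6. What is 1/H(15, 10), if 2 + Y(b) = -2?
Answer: -265/8 ≈ -33.125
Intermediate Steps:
O(m, q) = -42 (O(m, q) = 7*(-6) = -42)
Y(b) = -4 (Y(b) = -2 - 2 = -4)
Q = 1 (Q = 1/(-4 - 1*(-5)) = 1/(-4 + 5) = 1/1 = 1)
H(B, z) = (1 + B)/(z + 2*z*(-42 + B)) (H(B, z) = (B + 1)/(z + (B - 42)*(z + z)) = (1 + B)/(z + (-42 + B)*(2*z)) = (1 + B)/(z + 2*z*(-42 + B)))
1/H(15, 10) = 1/((1 + 15)/(10*(-83 + 2*15))) = 1/((1/10)*16/(-83 + 30)) = 1/((1/10)*16/(-53)) = 1/((1/10)*(-1/53)*16) = 1/(-8/265) = -265/8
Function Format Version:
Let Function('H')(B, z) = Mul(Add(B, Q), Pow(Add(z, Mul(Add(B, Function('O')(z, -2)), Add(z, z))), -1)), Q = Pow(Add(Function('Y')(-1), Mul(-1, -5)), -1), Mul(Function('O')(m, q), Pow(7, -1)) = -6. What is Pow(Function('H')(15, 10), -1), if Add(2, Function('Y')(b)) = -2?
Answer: Rational(-265, 8) ≈ -33.125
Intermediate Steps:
Function('O')(m, q) = -42 (Function('O')(m, q) = Mul(7, -6) = -42)
Function('Y')(b) = -4 (Function('Y')(b) = Add(-2, -2) = -4)
Q = 1 (Q = Pow(Add(-4, Mul(-1, -5)), -1) = Pow(Add(-4, 5), -1) = Pow(1, -1) = 1)
Function('H')(B, z) = Mul(Pow(Add(z, Mul(2, z, Add(-42, B))), -1), Add(1, B)) (Function('H')(B, z) = Mul(Add(B, 1), Pow(Add(z, Mul(Add(B, -42), Add(z, z))), -1)) = Mul(Add(1, B), Pow(Add(z, Mul(Add(-42, B), Mul(2, z))), -1)) = Mul(Add(1, B), Pow(Add(z, Mul(2, z, Add(-42, B))), -1)) = Mul(Pow(Add(z, Mul(2, z, Add(-42, B))), -1), Add(1, B)))
Pow(Function('H')(15, 10), -1) = Pow(Mul(Pow(10, -1), Pow(Add(-83, Mul(2, 15)), -1), Add(1, 15)), -1) = Pow(Mul(Rational(1, 10), Pow(Add(-83, 30), -1), 16), -1) = Pow(Mul(Rational(1, 10), Pow(-53, -1), 16), -1) = Pow(Mul(Rational(1, 10), Rational(-1, 53), 16), -1) = Pow(Rational(-8, 265), -1) = Rational(-265, 8)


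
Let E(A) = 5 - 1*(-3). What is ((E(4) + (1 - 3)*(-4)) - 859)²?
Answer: 710649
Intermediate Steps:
E(A) = 8 (E(A) = 5 + 3 = 8)
((E(4) + (1 - 3)*(-4)) - 859)² = ((8 + (1 - 3)*(-4)) - 859)² = ((8 - 2*(-4)) - 859)² = ((8 + 8) - 859)² = (16 - 859)² = (-843)² = 710649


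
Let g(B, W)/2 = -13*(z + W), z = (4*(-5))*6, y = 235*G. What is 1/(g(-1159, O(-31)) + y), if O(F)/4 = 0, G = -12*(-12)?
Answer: 1/36960 ≈ 2.7056e-5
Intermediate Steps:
G = 144
y = 33840 (y = 235*144 = 33840)
z = -120 (z = -20*6 = -120)
O(F) = 0 (O(F) = 4*0 = 0)
g(B, W) = 3120 - 26*W (g(B, W) = 2*(-13*(-120 + W)) = 2*(1560 - 13*W) = 3120 - 26*W)
1/(g(-1159, O(-31)) + y) = 1/((3120 - 26*0) + 33840) = 1/((3120 + 0) + 33840) = 1/(3120 + 33840) = 1/36960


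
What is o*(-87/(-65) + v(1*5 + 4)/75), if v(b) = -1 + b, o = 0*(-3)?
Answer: 0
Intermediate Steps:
o = 0
o*(-87/(-65) + v(1*5 + 4)/75) = 0*(-87/(-65) + (-1 + (1*5 + 4))/75) = 0*(-87*(-1/65) + (-1 + (5 + 4))*(1/75)) = 0*(87/65 + (-1 + 9)*(1/75)) = 0*(87/65 + 8*(1/75)) = 0*(87/65 + 8/75) = 0*(1409/975) = 0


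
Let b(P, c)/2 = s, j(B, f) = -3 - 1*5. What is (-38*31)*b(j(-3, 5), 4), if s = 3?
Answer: -7068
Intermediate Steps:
j(B, f) = -8 (j(B, f) = -3 - 5 = -8)
b(P, c) = 6 (b(P, c) = 2*3 = 6)
(-38*31)*b(j(-3, 5), 4) = -38*31*6 = -1178*6 = -7068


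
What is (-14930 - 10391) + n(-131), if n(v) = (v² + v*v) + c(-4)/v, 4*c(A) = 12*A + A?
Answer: 1179144/131 ≈ 9001.1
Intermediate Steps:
c(A) = 13*A/4 (c(A) = (12*A + A)/4 = (13*A)/4 = 13*A/4)
n(v) = -13/v + 2*v² (n(v) = (v² + v*v) + ((13/4)*(-4))/v = (v² + v²) - 13/v = 2*v² - 13/v = -13/v + 2*v²)
(-14930 - 10391) + n(-131) = (-14930 - 10391) + (-13 + 2*(-131)³)/(-131) = -25321 - (-13 + 2*(-2248091))/131 = -25321 - (-13 - 4496182)/131 = -25321 - 1/131*(-4496195) = -25321 + 4496195/131 = 1179144/131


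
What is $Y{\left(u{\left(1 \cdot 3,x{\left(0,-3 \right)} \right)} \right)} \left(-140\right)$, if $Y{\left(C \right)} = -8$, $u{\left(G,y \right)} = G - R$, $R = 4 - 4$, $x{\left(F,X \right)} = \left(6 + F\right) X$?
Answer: $1120$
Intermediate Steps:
$x{\left(F,X \right)} = X \left(6 + F\right)$
$R = 0$
$u{\left(G,y \right)} = G$ ($u{\left(G,y \right)} = G - 0 = G + 0 = G$)
$Y{\left(u{\left(1 \cdot 3,x{\left(0,-3 \right)} \right)} \right)} \left(-140\right) = \left(-8\right) \left(-140\right) = 1120$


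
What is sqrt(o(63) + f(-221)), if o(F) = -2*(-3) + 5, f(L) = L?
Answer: I*sqrt(210) ≈ 14.491*I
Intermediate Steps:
o(F) = 11 (o(F) = 6 + 5 = 11)
sqrt(o(63) + f(-221)) = sqrt(11 - 221) = sqrt(-210) = I*sqrt(210)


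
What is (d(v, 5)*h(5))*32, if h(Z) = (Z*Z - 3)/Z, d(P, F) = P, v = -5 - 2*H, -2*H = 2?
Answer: -2112/5 ≈ -422.40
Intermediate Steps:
H = -1 (H = -1/2*2 = -1)
v = -3 (v = -5 - 2*(-1) = -5 + 2 = -3)
h(Z) = (-3 + Z**2)/Z (h(Z) = (Z**2 - 3)/Z = (-3 + Z**2)/Z)
(d(v, 5)*h(5))*32 = -3*(5 - 3/5)*32 = -3*22/5*32 = -66/5*32 = -2112/5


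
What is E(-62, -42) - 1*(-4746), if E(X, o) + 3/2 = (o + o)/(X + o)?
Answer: 61689/13 ≈ 4745.3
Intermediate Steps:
E(X, o) = -3/2 + 2*o/(X + o) (E(X, o) = -3/2 + (o + o)/(X + o) = -3/2 + (2*o)/(X + o) = -3/2 + 2*o/(X + o))
E(-62, -42) - 1*(-4746) = (-42 - 3*(-62))/(2*(-62 - 42)) - 1*(-4746) = (½)*(-42 + 186)/(-104) + 4746 = (½)*(-1/104)*144 + 4746 = -9/13 + 4746 = 61689/13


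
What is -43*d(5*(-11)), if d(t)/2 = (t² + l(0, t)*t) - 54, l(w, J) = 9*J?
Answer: -2596856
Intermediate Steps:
d(t) = -108 + 20*t² (d(t) = 2*((t² + (9*t)*t) - 54) = 2*((t² + 9*t²) - 54) = 2*(10*t² - 54) = 2*(-54 + 10*t²) = -108 + 20*t²)
-43*d(5*(-11)) = -43*(-108 + 20*(5*(-11))²) = -43*(-108 + 20*(-55)²) = -43*(-108 + 20*3025) = -43*(-108 + 60500) = -43*60392 = -2596856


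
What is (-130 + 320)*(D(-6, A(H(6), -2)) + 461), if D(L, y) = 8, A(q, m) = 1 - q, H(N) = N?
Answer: 89110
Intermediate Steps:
(-130 + 320)*(D(-6, A(H(6), -2)) + 461) = (-130 + 320)*(8 + 461) = 190*469 = 89110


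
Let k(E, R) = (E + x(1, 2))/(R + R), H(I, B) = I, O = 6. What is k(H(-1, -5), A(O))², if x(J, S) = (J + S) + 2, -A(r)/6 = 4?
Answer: 1/144 ≈ 0.0069444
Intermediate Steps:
A(r) = -24 (A(r) = -6*4 = -24)
x(J, S) = 2 + J + S
k(E, R) = (5 + E)/(2*R) (k(E, R) = (E + (2 + 1 + 2))/(R + R) = (E + 5)/((2*R)) = (5 + E)*(1/(2*R)) = (5 + E)/(2*R))
k(H(-1, -5), A(O))² = ((½)*(5 - 1)/(-24))² = ((½)*(-1/24)*4)² = (-1/12)² = 1/144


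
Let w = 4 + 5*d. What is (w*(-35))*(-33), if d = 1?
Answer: 10395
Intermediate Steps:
w = 9 (w = 4 + 5*1 = 4 + 5 = 9)
(w*(-35))*(-33) = (9*(-35))*(-33) = -315*(-33) = 10395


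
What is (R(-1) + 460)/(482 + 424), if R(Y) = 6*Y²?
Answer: 233/453 ≈ 0.51435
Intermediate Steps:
(R(-1) + 460)/(482 + 424) = (6*(-1)² + 460)/(482 + 424) = (6*1 + 460)/906 = (6 + 460)*(1/906) = 466*(1/906) = 233/453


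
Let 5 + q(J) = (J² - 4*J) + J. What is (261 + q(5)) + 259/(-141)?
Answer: 37247/141 ≈ 264.16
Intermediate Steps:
q(J) = -5 + J² - 3*J (q(J) = -5 + ((J² - 4*J) + J) = -5 + (J² - 3*J) = -5 + J² - 3*J)
(261 + q(5)) + 259/(-141) = (261 + (-5 + 5² - 3*5)) + 259/(-141) = (261 + (-5 + 25 - 15)) + 259*(-1/141) = (261 + 5) - 259/141 = 266 - 259/141 = 37247/141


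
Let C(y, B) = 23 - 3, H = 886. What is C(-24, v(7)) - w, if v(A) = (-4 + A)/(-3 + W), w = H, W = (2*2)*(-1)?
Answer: -866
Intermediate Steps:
W = -4 (W = 4*(-1) = -4)
w = 886
v(A) = 4/7 - A/7 (v(A) = (-4 + A)/(-3 - 4) = (-4 + A)/(-7) = (-4 + A)*(-⅐) = 4/7 - A/7)
C(y, B) = 20
C(-24, v(7)) - w = 20 - 1*886 = 20 - 886 = -866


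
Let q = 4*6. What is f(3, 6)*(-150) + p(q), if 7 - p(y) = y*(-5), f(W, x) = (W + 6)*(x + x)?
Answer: -16073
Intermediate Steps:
f(W, x) = 2*x*(6 + W) (f(W, x) = (6 + W)*(2*x) = 2*x*(6 + W))
q = 24
p(y) = 7 + 5*y (p(y) = 7 - y*(-5) = 7 - (-5)*y = 7 + 5*y)
f(3, 6)*(-150) + p(q) = (2*6*(6 + 3))*(-150) + (7 + 5*24) = (2*6*9)*(-150) + (7 + 120) = 108*(-150) + 127 = -16200 + 127 = -16073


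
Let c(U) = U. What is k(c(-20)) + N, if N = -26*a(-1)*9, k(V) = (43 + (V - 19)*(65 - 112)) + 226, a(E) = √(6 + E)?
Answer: 2102 - 234*√5 ≈ 1578.8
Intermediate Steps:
k(V) = 1162 - 47*V (k(V) = (43 + (-19 + V)*(-47)) + 226 = (43 + (893 - 47*V)) + 226 = (936 - 47*V) + 226 = 1162 - 47*V)
N = -234*√5 (N = -26*√(6 - 1)*9 = -26*√5*9 = -234*√5 ≈ -523.24)
k(c(-20)) + N = (1162 - 47*(-20)) - 234*√5 = (1162 + 940) - 234*√5 = 2102 - 234*√5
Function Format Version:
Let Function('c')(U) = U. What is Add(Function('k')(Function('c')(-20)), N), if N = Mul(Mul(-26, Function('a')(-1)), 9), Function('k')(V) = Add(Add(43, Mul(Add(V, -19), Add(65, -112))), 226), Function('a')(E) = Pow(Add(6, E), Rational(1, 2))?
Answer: Add(2102, Mul(-234, Pow(5, Rational(1, 2)))) ≈ 1578.8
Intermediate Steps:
Function('k')(V) = Add(1162, Mul(-47, V)) (Function('k')(V) = Add(Add(43, Mul(Add(-19, V), -47)), 226) = Add(Add(43, Add(893, Mul(-47, V))), 226) = Add(Add(936, Mul(-47, V)), 226) = Add(1162, Mul(-47, V)))
N = Mul(-234, Pow(5, Rational(1, 2))) (N = Mul(Mul(-26, Pow(Add(6, -1), Rational(1, 2))), 9) = Mul(Mul(-26, Pow(5, Rational(1, 2))), 9) = Mul(-234, Pow(5, Rational(1, 2))) ≈ -523.24)
Add(Function('k')(Function('c')(-20)), N) = Add(Add(1162, Mul(-47, -20)), Mul(-234, Pow(5, Rational(1, 2)))) = Add(Add(1162, 940), Mul(-234, Pow(5, Rational(1, 2)))) = Add(2102, Mul(-234, Pow(5, Rational(1, 2))))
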